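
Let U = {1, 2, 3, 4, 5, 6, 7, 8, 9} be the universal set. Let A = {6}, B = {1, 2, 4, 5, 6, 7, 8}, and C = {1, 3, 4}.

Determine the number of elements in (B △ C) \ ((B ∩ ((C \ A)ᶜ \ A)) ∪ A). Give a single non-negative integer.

1

B △ C = {2, 3, 5, 6, 7, 8}
C \ A = {1, 3, 4}
(C \ A)ᶜ = {2, 5, 6, 7, 8, 9}
(C \ A)ᶜ \ A = {2, 5, 7, 8, 9}
B ∩ ((C \ A)ᶜ \ A) = {2, 5, 7, 8}
(B ∩ ((C \ A)ᶜ \ A)) ∪ A = {2, 5, 6, 7, 8}
(B △ C) \ ((B ∩ ((C \ A)ᶜ \ A)) ∪ A) = {3}
|(B △ C) \ ((B ∩ ((C \ A)ᶜ \ A)) ∪ A)| = 1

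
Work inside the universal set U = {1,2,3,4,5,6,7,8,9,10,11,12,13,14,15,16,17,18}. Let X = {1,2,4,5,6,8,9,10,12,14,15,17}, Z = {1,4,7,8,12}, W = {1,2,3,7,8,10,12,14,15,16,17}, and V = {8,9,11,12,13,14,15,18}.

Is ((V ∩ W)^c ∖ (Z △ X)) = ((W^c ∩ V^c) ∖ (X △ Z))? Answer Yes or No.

V ∩ W = {8,12,14,15}
(V ∩ W)^c = {1,2,3,4,5,6,7,9,10,11,13,16,17,18}
Z △ X = {2,5,6,7,9,10,14,15,17}
(V ∩ W)^c ∖ (Z △ X) = {1,3,4,11,13,16,18}
W^c = {4,5,6,9,11,13,18}
V^c = {1,2,3,4,5,6,7,10,16,17}
W^c ∩ V^c = {4,5,6}
X △ Z = {2,5,6,7,9,10,14,15,17}
(W^c ∩ V^c) ∖ (X △ Z) = {4}
1 ∈ (V ∩ W)^c ∖ (Z △ X) but 1 ∉ (W^c ∩ V^c) ∖ (X △ Z), so they differ.

No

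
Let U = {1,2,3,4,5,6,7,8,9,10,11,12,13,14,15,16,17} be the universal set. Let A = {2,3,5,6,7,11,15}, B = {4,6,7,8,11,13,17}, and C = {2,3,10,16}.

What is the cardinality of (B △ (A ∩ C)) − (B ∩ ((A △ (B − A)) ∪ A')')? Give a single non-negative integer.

9

A ∩ C = {2,3}
B △ (A ∩ C) = {2,3,4,6,7,8,11,13,17}
B − A = {4,8,13,17}
A △ (B − A) = {2,3,4,5,6,7,8,11,13,15,17}
A' = {1,4,8,9,10,12,13,14,16,17}
(A △ (B − A)) ∪ A' = {1,2,3,4,5,6,7,8,9,10,11,12,13,14,15,16,17}
((A △ (B − A)) ∪ A')' = {}
B ∩ ((A △ (B − A)) ∪ A')' = {}
(B △ (A ∩ C)) − (B ∩ ((A △ (B − A)) ∪ A')') = {2,3,4,6,7,8,11,13,17}
|(B △ (A ∩ C)) − (B ∩ ((A △ (B − A)) ∪ A')')| = 9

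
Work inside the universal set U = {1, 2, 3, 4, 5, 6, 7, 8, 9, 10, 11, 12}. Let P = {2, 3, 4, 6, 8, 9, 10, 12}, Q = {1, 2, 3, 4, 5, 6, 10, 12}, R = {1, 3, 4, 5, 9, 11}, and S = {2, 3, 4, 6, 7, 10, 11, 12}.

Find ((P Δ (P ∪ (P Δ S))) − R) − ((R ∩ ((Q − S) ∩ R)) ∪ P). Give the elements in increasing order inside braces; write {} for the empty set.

{7}

P Δ S = {7, 8, 9, 11}
P ∪ (P Δ S) = {2, 3, 4, 6, 7, 8, 9, 10, 11, 12}
P Δ (P ∪ (P Δ S)) = {7, 11}
(P Δ (P ∪ (P Δ S))) − R = {7}
Q − S = {1, 5}
(Q − S) ∩ R = {1, 5}
R ∩ ((Q − S) ∩ R) = {1, 5}
(R ∩ ((Q − S) ∩ R)) ∪ P = {1, 2, 3, 4, 5, 6, 8, 9, 10, 12}
((P Δ (P ∪ (P Δ S))) − R) − ((R ∩ ((Q − S) ∩ R)) ∪ P) = {7}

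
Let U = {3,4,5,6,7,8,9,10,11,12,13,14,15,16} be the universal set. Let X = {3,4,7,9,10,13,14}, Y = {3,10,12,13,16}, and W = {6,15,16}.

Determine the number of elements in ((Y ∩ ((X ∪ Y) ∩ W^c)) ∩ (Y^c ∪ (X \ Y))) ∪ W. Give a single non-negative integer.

3

X ∪ Y = {3,4,7,9,10,12,13,14,16}
W^c = {3,4,5,7,8,9,10,11,12,13,14}
(X ∪ Y) ∩ W^c = {3,4,7,9,10,12,13,14}
Y ∩ ((X ∪ Y) ∩ W^c) = {3,10,12,13}
Y^c = {4,5,6,7,8,9,11,14,15}
X \ Y = {4,7,9,14}
Y^c ∪ (X \ Y) = {4,5,6,7,8,9,11,14,15}
(Y ∩ ((X ∪ Y) ∩ W^c)) ∩ (Y^c ∪ (X \ Y)) = {}
((Y ∩ ((X ∪ Y) ∩ W^c)) ∩ (Y^c ∪ (X \ Y))) ∪ W = {6,15,16}
|((Y ∩ ((X ∪ Y) ∩ W^c)) ∩ (Y^c ∪ (X \ Y))) ∪ W| = 3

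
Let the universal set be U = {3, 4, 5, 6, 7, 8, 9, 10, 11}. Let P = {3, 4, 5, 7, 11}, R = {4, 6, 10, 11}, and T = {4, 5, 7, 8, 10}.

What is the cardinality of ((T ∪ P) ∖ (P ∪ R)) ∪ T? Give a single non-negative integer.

5

T ∪ P = {3, 4, 5, 7, 8, 10, 11}
P ∪ R = {3, 4, 5, 6, 7, 10, 11}
(T ∪ P) ∖ (P ∪ R) = {8}
((T ∪ P) ∖ (P ∪ R)) ∪ T = {4, 5, 7, 8, 10}
|((T ∪ P) ∖ (P ∪ R)) ∪ T| = 5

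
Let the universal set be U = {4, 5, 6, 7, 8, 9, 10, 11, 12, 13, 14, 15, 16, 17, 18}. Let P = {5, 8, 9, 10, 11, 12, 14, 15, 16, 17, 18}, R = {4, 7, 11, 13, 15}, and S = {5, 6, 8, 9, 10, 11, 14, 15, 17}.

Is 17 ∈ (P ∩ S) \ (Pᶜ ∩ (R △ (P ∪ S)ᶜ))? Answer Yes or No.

Yes

17 ∈ P and 17 ∈ S, so 17 ∈ P ∩ S
17 ∈ P, so 17 ∉ Pᶜ
17 ∈ P and 17 ∈ S, so 17 ∈ P ∪ S
17 ∉ (P ∪ S)ᶜ since 17 ∈ (P ∪ S)
17 ∉ R and 17 ∉ (P ∪ S)ᶜ, so 17 ∉ R △ (P ∪ S)ᶜ
17 ∉ Pᶜ and 17 ∉ (R △ (P ∪ S)ᶜ), so 17 ∉ Pᶜ ∩ (R △ (P ∪ S)ᶜ)
17 ∈ (P ∩ S) and 17 ∉ (Pᶜ ∩ (R △ (P ∪ S)ᶜ)), so 17 ∈ (P ∩ S) \ (Pᶜ ∩ (R △ (P ∪ S)ᶜ))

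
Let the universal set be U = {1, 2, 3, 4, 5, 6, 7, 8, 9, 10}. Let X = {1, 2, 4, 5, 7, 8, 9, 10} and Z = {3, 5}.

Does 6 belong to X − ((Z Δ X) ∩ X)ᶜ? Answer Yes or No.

No

6 ∉ Z and 6 ∉ X, so 6 ∉ Z Δ X
6 ∉ (Z Δ X) and 6 ∉ X, so 6 ∉ (Z Δ X) ∩ X
6 ∈ ((Z Δ X) ∩ X)ᶜ since 6 ∉ ((Z Δ X) ∩ X)
6 ∉ X and 6 ∈ ((Z Δ X) ∩ X)ᶜ, so 6 ∉ X − ((Z Δ X) ∩ X)ᶜ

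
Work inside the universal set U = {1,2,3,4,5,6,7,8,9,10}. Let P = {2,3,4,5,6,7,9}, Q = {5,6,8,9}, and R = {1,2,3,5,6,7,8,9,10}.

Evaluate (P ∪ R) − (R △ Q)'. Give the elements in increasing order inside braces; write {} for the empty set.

{1,2,3,7,10}

P ∪ R = {1,2,3,4,5,6,7,8,9,10}
R △ Q = {1,2,3,7,10}
(R △ Q)' = {4,5,6,8,9}
(P ∪ R) − (R △ Q)' = {1,2,3,7,10}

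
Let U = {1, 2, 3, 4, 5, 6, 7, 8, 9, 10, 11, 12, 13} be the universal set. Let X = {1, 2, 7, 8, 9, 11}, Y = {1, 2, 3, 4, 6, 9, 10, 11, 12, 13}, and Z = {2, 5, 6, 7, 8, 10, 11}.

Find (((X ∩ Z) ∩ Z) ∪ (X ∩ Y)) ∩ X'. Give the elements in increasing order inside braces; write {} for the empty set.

X ∩ Z = {2, 7, 8, 11}
(X ∩ Z) ∩ Z = {2, 7, 8, 11}
X ∩ Y = {1, 2, 9, 11}
((X ∩ Z) ∩ Z) ∪ (X ∩ Y) = {1, 2, 7, 8, 9, 11}
X' = {3, 4, 5, 6, 10, 12, 13}
(((X ∩ Z) ∩ Z) ∪ (X ∩ Y)) ∩ X' = {}

{}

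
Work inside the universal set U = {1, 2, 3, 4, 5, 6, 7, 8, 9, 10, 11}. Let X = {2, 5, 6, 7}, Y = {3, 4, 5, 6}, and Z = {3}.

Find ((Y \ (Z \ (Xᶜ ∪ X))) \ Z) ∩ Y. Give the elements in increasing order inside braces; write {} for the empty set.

Xᶜ = {1, 3, 4, 8, 9, 10, 11}
Xᶜ ∪ X = {1, 2, 3, 4, 5, 6, 7, 8, 9, 10, 11}
Z \ (Xᶜ ∪ X) = {}
Y \ (Z \ (Xᶜ ∪ X)) = {3, 4, 5, 6}
(Y \ (Z \ (Xᶜ ∪ X))) \ Z = {4, 5, 6}
((Y \ (Z \ (Xᶜ ∪ X))) \ Z) ∩ Y = {4, 5, 6}

{4, 5, 6}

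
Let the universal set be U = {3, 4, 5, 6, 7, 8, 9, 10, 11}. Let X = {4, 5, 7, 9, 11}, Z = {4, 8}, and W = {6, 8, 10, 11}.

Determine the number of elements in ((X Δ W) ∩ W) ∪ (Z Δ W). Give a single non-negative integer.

5

X Δ W = {4, 5, 6, 7, 8, 9, 10}
(X Δ W) ∩ W = {6, 8, 10}
Z Δ W = {4, 6, 10, 11}
((X Δ W) ∩ W) ∪ (Z Δ W) = {4, 6, 8, 10, 11}
|((X Δ W) ∩ W) ∪ (Z Δ W)| = 5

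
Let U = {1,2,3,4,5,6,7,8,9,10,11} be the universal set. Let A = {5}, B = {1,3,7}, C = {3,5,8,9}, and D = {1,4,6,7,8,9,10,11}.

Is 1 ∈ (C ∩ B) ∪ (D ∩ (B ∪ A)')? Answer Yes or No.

No

1 ∉ C and 1 ∈ B, so 1 ∉ C ∩ B
1 ∈ B and 1 ∉ A, so 1 ∈ B ∪ A
1 ∉ (B ∪ A)' since 1 ∈ (B ∪ A)
1 ∈ D and 1 ∉ (B ∪ A)', so 1 ∉ D ∩ (B ∪ A)'
1 ∉ (C ∩ B) and 1 ∉ (D ∩ (B ∪ A)'), so 1 ∉ (C ∩ B) ∪ (D ∩ (B ∪ A)')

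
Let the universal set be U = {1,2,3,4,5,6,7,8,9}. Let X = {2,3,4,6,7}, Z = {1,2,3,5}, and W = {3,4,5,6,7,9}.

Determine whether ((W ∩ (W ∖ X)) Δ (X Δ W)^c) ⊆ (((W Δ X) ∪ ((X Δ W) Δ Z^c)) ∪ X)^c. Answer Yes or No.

W ∖ X = {5,9}
W ∩ (W ∖ X) = {5,9}
X Δ W = {2,5,9}
(X Δ W)^c = {1,3,4,6,7,8}
(W ∩ (W ∖ X)) Δ (X Δ W)^c = {1,3,4,5,6,7,8,9}
W Δ X = {2,5,9}
Z^c = {4,6,7,8,9}
(X Δ W) Δ Z^c = {2,4,5,6,7,8}
(W Δ X) ∪ ((X Δ W) Δ Z^c) = {2,4,5,6,7,8,9}
((W Δ X) ∪ ((X Δ W) Δ Z^c)) ∪ X = {2,3,4,5,6,7,8,9}
(((W Δ X) ∪ ((X Δ W) Δ Z^c)) ∪ X)^c = {1}
3 ∈ (W ∩ (W ∖ X)) Δ (X Δ W)^c but 3 ∉ (((W Δ X) ∪ ((X Δ W) Δ Z^c)) ∪ X)^c, so the inclusion fails.

No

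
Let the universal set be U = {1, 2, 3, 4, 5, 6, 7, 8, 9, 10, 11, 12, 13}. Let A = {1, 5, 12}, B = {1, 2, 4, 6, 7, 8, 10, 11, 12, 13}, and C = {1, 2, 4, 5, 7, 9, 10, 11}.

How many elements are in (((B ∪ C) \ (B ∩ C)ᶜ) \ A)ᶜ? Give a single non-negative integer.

B ∪ C = {1, 2, 4, 5, 6, 7, 8, 9, 10, 11, 12, 13}
B ∩ C = {1, 2, 4, 7, 10, 11}
(B ∩ C)ᶜ = {3, 5, 6, 8, 9, 12, 13}
(B ∪ C) \ (B ∩ C)ᶜ = {1, 2, 4, 7, 10, 11}
((B ∪ C) \ (B ∩ C)ᶜ) \ A = {2, 4, 7, 10, 11}
(((B ∪ C) \ (B ∩ C)ᶜ) \ A)ᶜ = {1, 3, 5, 6, 8, 9, 12, 13}
|(((B ∪ C) \ (B ∩ C)ᶜ) \ A)ᶜ| = 8

8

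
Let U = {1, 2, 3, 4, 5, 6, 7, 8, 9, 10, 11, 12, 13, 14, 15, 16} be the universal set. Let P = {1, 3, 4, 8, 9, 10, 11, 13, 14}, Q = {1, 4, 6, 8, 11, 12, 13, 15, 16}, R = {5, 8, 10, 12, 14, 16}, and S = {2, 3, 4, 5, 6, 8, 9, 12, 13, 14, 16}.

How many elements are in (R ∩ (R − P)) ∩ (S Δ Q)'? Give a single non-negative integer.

2

R − P = {5, 12, 16}
R ∩ (R − P) = {5, 12, 16}
S Δ Q = {1, 2, 3, 5, 9, 11, 14, 15}
(S Δ Q)' = {4, 6, 7, 8, 10, 12, 13, 16}
(R ∩ (R − P)) ∩ (S Δ Q)' = {12, 16}
|(R ∩ (R − P)) ∩ (S Δ Q)'| = 2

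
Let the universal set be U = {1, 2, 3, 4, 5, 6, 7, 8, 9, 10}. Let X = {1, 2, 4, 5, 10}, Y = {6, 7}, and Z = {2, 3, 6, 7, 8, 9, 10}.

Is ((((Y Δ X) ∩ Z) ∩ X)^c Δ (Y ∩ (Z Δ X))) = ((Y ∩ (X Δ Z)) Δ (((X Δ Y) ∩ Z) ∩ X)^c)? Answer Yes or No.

Y Δ X = {1, 2, 4, 5, 6, 7, 10}
(Y Δ X) ∩ Z = {2, 6, 7, 10}
((Y Δ X) ∩ Z) ∩ X = {2, 10}
(((Y Δ X) ∩ Z) ∩ X)^c = {1, 3, 4, 5, 6, 7, 8, 9}
Z Δ X = {1, 3, 4, 5, 6, 7, 8, 9}
Y ∩ (Z Δ X) = {6, 7}
(((Y Δ X) ∩ Z) ∩ X)^c Δ (Y ∩ (Z Δ X)) = {1, 3, 4, 5, 8, 9}
X Δ Z = {1, 3, 4, 5, 6, 7, 8, 9}
Y ∩ (X Δ Z) = {6, 7}
X Δ Y = {1, 2, 4, 5, 6, 7, 10}
(X Δ Y) ∩ Z = {2, 6, 7, 10}
((X Δ Y) ∩ Z) ∩ X = {2, 10}
(((X Δ Y) ∩ Z) ∩ X)^c = {1, 3, 4, 5, 6, 7, 8, 9}
(Y ∩ (X Δ Z)) Δ (((X Δ Y) ∩ Z) ∩ X)^c = {1, 3, 4, 5, 8, 9}
Both equal {1, 3, 4, 5, 8, 9}, so (((Y Δ X) ∩ Z) ∩ X)^c Δ (Y ∩ (Z Δ X)) = (Y ∩ (X Δ Z)) Δ (((X Δ Y) ∩ Z) ∩ X)^c.

Yes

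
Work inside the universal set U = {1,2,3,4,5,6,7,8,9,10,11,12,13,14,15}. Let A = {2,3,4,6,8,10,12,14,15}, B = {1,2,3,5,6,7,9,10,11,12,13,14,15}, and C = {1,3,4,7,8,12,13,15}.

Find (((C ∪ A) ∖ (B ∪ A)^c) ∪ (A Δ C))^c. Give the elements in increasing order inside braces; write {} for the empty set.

{5,9,11}

C ∪ A = {1,2,3,4,6,7,8,10,12,13,14,15}
B ∪ A = {1,2,3,4,5,6,7,8,9,10,11,12,13,14,15}
(B ∪ A)^c = {}
(C ∪ A) ∖ (B ∪ A)^c = {1,2,3,4,6,7,8,10,12,13,14,15}
A Δ C = {1,2,6,7,10,13,14}
((C ∪ A) ∖ (B ∪ A)^c) ∪ (A Δ C) = {1,2,3,4,6,7,8,10,12,13,14,15}
(((C ∪ A) ∖ (B ∪ A)^c) ∪ (A Δ C))^c = {5,9,11}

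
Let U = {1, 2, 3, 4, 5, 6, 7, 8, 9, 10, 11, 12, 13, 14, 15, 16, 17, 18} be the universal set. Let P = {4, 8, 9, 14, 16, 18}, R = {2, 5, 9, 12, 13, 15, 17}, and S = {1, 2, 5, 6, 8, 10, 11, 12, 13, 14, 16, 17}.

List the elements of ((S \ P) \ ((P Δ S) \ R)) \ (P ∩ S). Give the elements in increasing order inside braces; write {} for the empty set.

{2, 5, 12, 13, 17}

S \ P = {1, 2, 5, 6, 10, 11, 12, 13, 17}
P Δ S = {1, 2, 4, 5, 6, 9, 10, 11, 12, 13, 17, 18}
(P Δ S) \ R = {1, 4, 6, 10, 11, 18}
(S \ P) \ ((P Δ S) \ R) = {2, 5, 12, 13, 17}
P ∩ S = {8, 14, 16}
((S \ P) \ ((P Δ S) \ R)) \ (P ∩ S) = {2, 5, 12, 13, 17}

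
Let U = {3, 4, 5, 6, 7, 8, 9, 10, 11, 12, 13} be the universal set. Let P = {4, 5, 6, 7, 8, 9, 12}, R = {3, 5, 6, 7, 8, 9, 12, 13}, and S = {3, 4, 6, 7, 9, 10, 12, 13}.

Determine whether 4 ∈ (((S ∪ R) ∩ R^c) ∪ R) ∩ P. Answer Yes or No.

4 ∈ S and 4 ∉ R, so 4 ∈ S ∪ R
4 ∉ R, so 4 ∈ R^c
4 ∈ (S ∪ R) and 4 ∈ R^c, so 4 ∈ (S ∪ R) ∩ R^c
4 ∈ ((S ∪ R) ∩ R^c) and 4 ∉ R, so 4 ∈ ((S ∪ R) ∩ R^c) ∪ R
4 ∈ (((S ∪ R) ∩ R^c) ∪ R) and 4 ∈ P, so 4 ∈ (((S ∪ R) ∩ R^c) ∪ R) ∩ P

Yes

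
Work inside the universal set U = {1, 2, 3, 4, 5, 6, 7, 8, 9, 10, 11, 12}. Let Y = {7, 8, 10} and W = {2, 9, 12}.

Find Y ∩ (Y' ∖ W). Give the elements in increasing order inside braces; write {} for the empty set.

{}

Y' = {1, 2, 3, 4, 5, 6, 9, 11, 12}
Y' ∖ W = {1, 3, 4, 5, 6, 11}
Y ∩ (Y' ∖ W) = {}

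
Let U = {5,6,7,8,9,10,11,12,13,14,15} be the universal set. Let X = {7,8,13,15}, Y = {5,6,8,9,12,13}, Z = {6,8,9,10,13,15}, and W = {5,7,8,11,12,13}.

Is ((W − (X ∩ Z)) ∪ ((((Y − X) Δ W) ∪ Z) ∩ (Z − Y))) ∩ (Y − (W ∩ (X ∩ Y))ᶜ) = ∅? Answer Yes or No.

Yes

X ∩ Z = {8,13,15}
W − (X ∩ Z) = {5,7,11,12}
Y − X = {5,6,9,12}
(Y − X) Δ W = {6,7,8,9,11,13}
((Y − X) Δ W) ∪ Z = {6,7,8,9,10,11,13,15}
Z − Y = {10,15}
(((Y − X) Δ W) ∪ Z) ∩ (Z − Y) = {10,15}
(W − (X ∩ Z)) ∪ ((((Y − X) Δ W) ∪ Z) ∩ (Z − Y)) = {5,7,10,11,12,15}
X ∩ Y = {8,13}
W ∩ (X ∩ Y) = {8,13}
(W ∩ (X ∩ Y))ᶜ = {5,6,7,9,10,11,12,14,15}
Y − (W ∩ (X ∩ Y))ᶜ = {8,13}
{5,7,10,11,12,15} and {8,13} share no elements.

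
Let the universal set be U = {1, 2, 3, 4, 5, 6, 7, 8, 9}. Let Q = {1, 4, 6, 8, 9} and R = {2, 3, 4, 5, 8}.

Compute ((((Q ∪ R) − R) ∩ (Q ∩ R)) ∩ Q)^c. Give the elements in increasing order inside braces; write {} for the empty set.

Q ∪ R = {1, 2, 3, 4, 5, 6, 8, 9}
(Q ∪ R) − R = {1, 6, 9}
Q ∩ R = {4, 8}
((Q ∪ R) − R) ∩ (Q ∩ R) = {}
(((Q ∪ R) − R) ∩ (Q ∩ R)) ∩ Q = {}
((((Q ∪ R) − R) ∩ (Q ∩ R)) ∩ Q)^c = {1, 2, 3, 4, 5, 6, 7, 8, 9}

{1, 2, 3, 4, 5, 6, 7, 8, 9}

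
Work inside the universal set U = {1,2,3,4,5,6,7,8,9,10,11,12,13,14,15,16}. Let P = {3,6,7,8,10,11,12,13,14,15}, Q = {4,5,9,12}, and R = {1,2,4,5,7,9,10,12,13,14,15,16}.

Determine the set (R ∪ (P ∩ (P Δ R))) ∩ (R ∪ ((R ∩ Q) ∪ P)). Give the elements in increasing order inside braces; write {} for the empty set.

{1,2,3,4,5,6,7,8,9,10,11,12,13,14,15,16}

P Δ R = {1,2,3,4,5,6,8,9,11,16}
P ∩ (P Δ R) = {3,6,8,11}
R ∪ (P ∩ (P Δ R)) = {1,2,3,4,5,6,7,8,9,10,11,12,13,14,15,16}
R ∩ Q = {4,5,9,12}
(R ∩ Q) ∪ P = {3,4,5,6,7,8,9,10,11,12,13,14,15}
R ∪ ((R ∩ Q) ∪ P) = {1,2,3,4,5,6,7,8,9,10,11,12,13,14,15,16}
(R ∪ (P ∩ (P Δ R))) ∩ (R ∪ ((R ∩ Q) ∪ P)) = {1,2,3,4,5,6,7,8,9,10,11,12,13,14,15,16}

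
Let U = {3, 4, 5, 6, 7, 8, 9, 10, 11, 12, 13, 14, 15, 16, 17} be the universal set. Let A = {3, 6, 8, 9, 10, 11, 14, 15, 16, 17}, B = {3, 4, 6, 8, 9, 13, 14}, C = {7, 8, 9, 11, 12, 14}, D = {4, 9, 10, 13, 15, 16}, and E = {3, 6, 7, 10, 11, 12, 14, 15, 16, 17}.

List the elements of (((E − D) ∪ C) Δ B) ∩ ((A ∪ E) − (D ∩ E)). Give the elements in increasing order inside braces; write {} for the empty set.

{7, 11, 12, 17}

E − D = {3, 6, 7, 11, 12, 14, 17}
(E − D) ∪ C = {3, 6, 7, 8, 9, 11, 12, 14, 17}
((E − D) ∪ C) Δ B = {4, 7, 11, 12, 13, 17}
A ∪ E = {3, 6, 7, 8, 9, 10, 11, 12, 14, 15, 16, 17}
D ∩ E = {10, 15, 16}
(A ∪ E) − (D ∩ E) = {3, 6, 7, 8, 9, 11, 12, 14, 17}
(((E − D) ∪ C) Δ B) ∩ ((A ∪ E) − (D ∩ E)) = {7, 11, 12, 17}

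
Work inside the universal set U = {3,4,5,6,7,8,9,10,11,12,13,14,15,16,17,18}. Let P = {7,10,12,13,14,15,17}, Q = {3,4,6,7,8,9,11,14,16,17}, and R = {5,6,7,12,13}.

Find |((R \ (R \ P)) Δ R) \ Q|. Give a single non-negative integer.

1

R \ P = {5,6}
R \ (R \ P) = {7,12,13}
(R \ (R \ P)) Δ R = {5,6}
((R \ (R \ P)) Δ R) \ Q = {5}
|((R \ (R \ P)) Δ R) \ Q| = 1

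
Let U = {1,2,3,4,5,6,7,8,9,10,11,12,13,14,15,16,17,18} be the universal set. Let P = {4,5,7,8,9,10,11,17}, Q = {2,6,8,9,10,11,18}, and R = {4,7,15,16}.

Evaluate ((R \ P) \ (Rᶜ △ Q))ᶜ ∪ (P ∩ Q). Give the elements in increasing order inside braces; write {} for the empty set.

R \ P = {15,16}
Rᶜ = {1,2,3,5,6,8,9,10,11,12,13,14,17,18}
Rᶜ △ Q = {1,3,5,12,13,14,17}
(R \ P) \ (Rᶜ △ Q) = {15,16}
((R \ P) \ (Rᶜ △ Q))ᶜ = {1,2,3,4,5,6,7,8,9,10,11,12,13,14,17,18}
P ∩ Q = {8,9,10,11}
((R \ P) \ (Rᶜ △ Q))ᶜ ∪ (P ∩ Q) = {1,2,3,4,5,6,7,8,9,10,11,12,13,14,17,18}

{1,2,3,4,5,6,7,8,9,10,11,12,13,14,17,18}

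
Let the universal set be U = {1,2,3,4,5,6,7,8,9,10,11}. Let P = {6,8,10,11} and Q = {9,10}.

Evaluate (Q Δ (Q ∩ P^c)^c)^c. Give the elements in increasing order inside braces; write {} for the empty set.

{10}

P^c = {1,2,3,4,5,7,9}
Q ∩ P^c = {9}
(Q ∩ P^c)^c = {1,2,3,4,5,6,7,8,10,11}
Q Δ (Q ∩ P^c)^c = {1,2,3,4,5,6,7,8,9,11}
(Q Δ (Q ∩ P^c)^c)^c = {10}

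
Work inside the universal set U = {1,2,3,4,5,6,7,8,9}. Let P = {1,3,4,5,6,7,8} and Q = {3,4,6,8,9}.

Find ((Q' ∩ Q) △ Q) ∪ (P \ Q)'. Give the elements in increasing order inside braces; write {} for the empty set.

{2,3,4,6,8,9}

Q' = {1,2,5,7}
Q' ∩ Q = {}
(Q' ∩ Q) △ Q = {3,4,6,8,9}
P \ Q = {1,5,7}
(P \ Q)' = {2,3,4,6,8,9}
((Q' ∩ Q) △ Q) ∪ (P \ Q)' = {2,3,4,6,8,9}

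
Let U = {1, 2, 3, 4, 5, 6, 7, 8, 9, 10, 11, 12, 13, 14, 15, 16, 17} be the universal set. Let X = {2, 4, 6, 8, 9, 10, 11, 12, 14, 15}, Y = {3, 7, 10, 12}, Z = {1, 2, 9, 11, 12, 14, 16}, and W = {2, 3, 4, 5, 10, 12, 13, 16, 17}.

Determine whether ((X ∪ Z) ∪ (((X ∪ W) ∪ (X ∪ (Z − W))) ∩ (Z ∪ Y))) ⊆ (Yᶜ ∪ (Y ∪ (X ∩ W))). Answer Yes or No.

Yes

X ∪ Z = {1, 2, 4, 6, 8, 9, 10, 11, 12, 14, 15, 16}
X ∪ W = {2, 3, 4, 5, 6, 8, 9, 10, 11, 12, 13, 14, 15, 16, 17}
Z − W = {1, 9, 11, 14}
X ∪ (Z − W) = {1, 2, 4, 6, 8, 9, 10, 11, 12, 14, 15}
(X ∪ W) ∪ (X ∪ (Z − W)) = {1, 2, 3, 4, 5, 6, 8, 9, 10, 11, 12, 13, 14, 15, 16, 17}
Z ∪ Y = {1, 2, 3, 7, 9, 10, 11, 12, 14, 16}
((X ∪ W) ∪ (X ∪ (Z − W))) ∩ (Z ∪ Y) = {1, 2, 3, 9, 10, 11, 12, 14, 16}
(X ∪ Z) ∪ (((X ∪ W) ∪ (X ∪ (Z − W))) ∩ (Z ∪ Y)) = {1, 2, 3, 4, 6, 8, 9, 10, 11, 12, 14, 15, 16}
Yᶜ = {1, 2, 4, 5, 6, 8, 9, 11, 13, 14, 15, 16, 17}
X ∩ W = {2, 4, 10, 12}
Y ∪ (X ∩ W) = {2, 3, 4, 7, 10, 12}
Yᶜ ∪ (Y ∪ (X ∩ W)) = {1, 2, 3, 4, 5, 6, 7, 8, 9, 10, 11, 12, 13, 14, 15, 16, 17}
Every element of {1, 2, 3, 4, 6, 8, 9, 10, 11, 12, 14, 15, 16} is in {1, 2, 3, 4, 5, 6, 7, 8, 9, 10, 11, 12, 13, 14, 15, 16, 17}, so (X ∪ Z) ∪ (((X ∪ W) ∪ (X ∪ (Z − W))) ∩ (Z ∪ Y)) ⊆ Yᶜ ∪ (Y ∪ (X ∩ W)).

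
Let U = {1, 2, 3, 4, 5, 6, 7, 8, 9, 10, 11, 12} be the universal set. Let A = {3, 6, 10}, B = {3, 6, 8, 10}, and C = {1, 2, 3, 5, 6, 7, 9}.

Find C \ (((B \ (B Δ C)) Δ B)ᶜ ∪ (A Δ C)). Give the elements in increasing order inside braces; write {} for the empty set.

B Δ C = {1, 2, 5, 7, 8, 9, 10}
B \ (B Δ C) = {3, 6}
(B \ (B Δ C)) Δ B = {8, 10}
((B \ (B Δ C)) Δ B)ᶜ = {1, 2, 3, 4, 5, 6, 7, 9, 11, 12}
A Δ C = {1, 2, 5, 7, 9, 10}
((B \ (B Δ C)) Δ B)ᶜ ∪ (A Δ C) = {1, 2, 3, 4, 5, 6, 7, 9, 10, 11, 12}
C \ (((B \ (B Δ C)) Δ B)ᶜ ∪ (A Δ C)) = {}

{}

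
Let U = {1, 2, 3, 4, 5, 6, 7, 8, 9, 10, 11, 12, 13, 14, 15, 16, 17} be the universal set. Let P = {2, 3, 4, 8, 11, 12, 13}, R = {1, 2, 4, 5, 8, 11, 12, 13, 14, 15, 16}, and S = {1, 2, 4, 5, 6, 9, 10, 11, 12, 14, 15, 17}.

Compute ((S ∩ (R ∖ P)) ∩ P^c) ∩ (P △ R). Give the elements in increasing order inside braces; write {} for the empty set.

{1, 5, 14, 15}

R ∖ P = {1, 5, 14, 15, 16}
S ∩ (R ∖ P) = {1, 5, 14, 15}
P^c = {1, 5, 6, 7, 9, 10, 14, 15, 16, 17}
(S ∩ (R ∖ P)) ∩ P^c = {1, 5, 14, 15}
P △ R = {1, 3, 5, 14, 15, 16}
((S ∩ (R ∖ P)) ∩ P^c) ∩ (P △ R) = {1, 5, 14, 15}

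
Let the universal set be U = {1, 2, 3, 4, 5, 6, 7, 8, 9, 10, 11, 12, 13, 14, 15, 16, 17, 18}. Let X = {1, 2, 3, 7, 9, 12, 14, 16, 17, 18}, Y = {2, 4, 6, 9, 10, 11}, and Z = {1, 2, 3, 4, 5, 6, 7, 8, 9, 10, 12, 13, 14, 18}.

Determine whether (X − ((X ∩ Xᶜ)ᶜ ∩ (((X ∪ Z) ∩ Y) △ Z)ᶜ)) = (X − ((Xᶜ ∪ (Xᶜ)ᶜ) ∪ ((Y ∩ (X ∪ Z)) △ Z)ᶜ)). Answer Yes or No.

No

Xᶜ = {4, 5, 6, 8, 10, 11, 13, 15}
X ∩ Xᶜ = {}
(X ∩ Xᶜ)ᶜ = {1, 2, 3, 4, 5, 6, 7, 8, 9, 10, 11, 12, 13, 14, 15, 16, 17, 18}
X ∪ Z = {1, 2, 3, 4, 5, 6, 7, 8, 9, 10, 12, 13, 14, 16, 17, 18}
(X ∪ Z) ∩ Y = {2, 4, 6, 9, 10}
((X ∪ Z) ∩ Y) △ Z = {1, 3, 5, 7, 8, 12, 13, 14, 18}
(((X ∪ Z) ∩ Y) △ Z)ᶜ = {2, 4, 6, 9, 10, 11, 15, 16, 17}
(X ∩ Xᶜ)ᶜ ∩ (((X ∪ Z) ∩ Y) △ Z)ᶜ = {2, 4, 6, 9, 10, 11, 15, 16, 17}
X − ((X ∩ Xᶜ)ᶜ ∩ (((X ∪ Z) ∩ Y) △ Z)ᶜ) = {1, 3, 7, 12, 14, 18}
(Xᶜ)ᶜ = {1, 2, 3, 7, 9, 12, 14, 16, 17, 18}
Xᶜ ∪ (Xᶜ)ᶜ = {1, 2, 3, 4, 5, 6, 7, 8, 9, 10, 11, 12, 13, 14, 15, 16, 17, 18}
Y ∩ (X ∪ Z) = {2, 4, 6, 9, 10}
(Y ∩ (X ∪ Z)) △ Z = {1, 3, 5, 7, 8, 12, 13, 14, 18}
((Y ∩ (X ∪ Z)) △ Z)ᶜ = {2, 4, 6, 9, 10, 11, 15, 16, 17}
(Xᶜ ∪ (Xᶜ)ᶜ) ∪ ((Y ∩ (X ∪ Z)) △ Z)ᶜ = {1, 2, 3, 4, 5, 6, 7, 8, 9, 10, 11, 12, 13, 14, 15, 16, 17, 18}
X − ((Xᶜ ∪ (Xᶜ)ᶜ) ∪ ((Y ∩ (X ∪ Z)) △ Z)ᶜ) = {}
1 ∈ X − ((X ∩ Xᶜ)ᶜ ∩ (((X ∪ Z) ∩ Y) △ Z)ᶜ) but 1 ∉ X − ((Xᶜ ∪ (Xᶜ)ᶜ) ∪ ((Y ∩ (X ∪ Z)) △ Z)ᶜ), so they differ.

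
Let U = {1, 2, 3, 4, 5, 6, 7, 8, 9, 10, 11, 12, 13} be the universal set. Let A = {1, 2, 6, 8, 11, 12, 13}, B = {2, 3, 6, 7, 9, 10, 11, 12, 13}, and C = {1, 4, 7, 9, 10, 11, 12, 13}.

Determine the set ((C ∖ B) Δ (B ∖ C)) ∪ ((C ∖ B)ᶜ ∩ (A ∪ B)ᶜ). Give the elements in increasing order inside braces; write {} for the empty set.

{1, 2, 3, 4, 5, 6}

C ∖ B = {1, 4}
B ∖ C = {2, 3, 6}
(C ∖ B) Δ (B ∖ C) = {1, 2, 3, 4, 6}
(C ∖ B)ᶜ = {2, 3, 5, 6, 7, 8, 9, 10, 11, 12, 13}
A ∪ B = {1, 2, 3, 6, 7, 8, 9, 10, 11, 12, 13}
(A ∪ B)ᶜ = {4, 5}
(C ∖ B)ᶜ ∩ (A ∪ B)ᶜ = {5}
((C ∖ B) Δ (B ∖ C)) ∪ ((C ∖ B)ᶜ ∩ (A ∪ B)ᶜ) = {1, 2, 3, 4, 5, 6}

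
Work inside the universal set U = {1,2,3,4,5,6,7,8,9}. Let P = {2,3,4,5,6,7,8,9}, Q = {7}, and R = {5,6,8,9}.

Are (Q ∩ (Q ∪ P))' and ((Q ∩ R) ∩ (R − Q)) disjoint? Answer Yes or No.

Q ∪ P = {2,3,4,5,6,7,8,9}
Q ∩ (Q ∪ P) = {7}
(Q ∩ (Q ∪ P))' = {1,2,3,4,5,6,8,9}
Q ∩ R = {}
R − Q = {5,6,8,9}
(Q ∩ R) ∩ (R − Q) = {}
{1,2,3,4,5,6,8,9} and {} share no elements.

Yes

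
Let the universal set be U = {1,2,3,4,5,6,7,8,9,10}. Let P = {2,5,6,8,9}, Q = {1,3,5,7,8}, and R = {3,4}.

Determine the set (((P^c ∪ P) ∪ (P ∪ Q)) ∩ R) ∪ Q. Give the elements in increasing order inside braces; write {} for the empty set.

P^c = {1,3,4,7,10}
P^c ∪ P = {1,2,3,4,5,6,7,8,9,10}
P ∪ Q = {1,2,3,5,6,7,8,9}
(P^c ∪ P) ∪ (P ∪ Q) = {1,2,3,4,5,6,7,8,9,10}
((P^c ∪ P) ∪ (P ∪ Q)) ∩ R = {3,4}
(((P^c ∪ P) ∪ (P ∪ Q)) ∩ R) ∪ Q = {1,3,4,5,7,8}

{1,3,4,5,7,8}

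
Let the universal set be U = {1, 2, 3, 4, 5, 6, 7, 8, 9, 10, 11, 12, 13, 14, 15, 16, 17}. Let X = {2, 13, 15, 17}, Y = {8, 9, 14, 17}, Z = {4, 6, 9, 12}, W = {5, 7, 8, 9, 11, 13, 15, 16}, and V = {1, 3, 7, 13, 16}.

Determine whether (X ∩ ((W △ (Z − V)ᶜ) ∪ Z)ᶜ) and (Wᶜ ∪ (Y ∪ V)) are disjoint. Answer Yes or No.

No

Z − V = {4, 6, 9, 12}
(Z − V)ᶜ = {1, 2, 3, 5, 7, 8, 10, 11, 13, 14, 15, 16, 17}
W △ (Z − V)ᶜ = {1, 2, 3, 9, 10, 14, 17}
(W △ (Z − V)ᶜ) ∪ Z = {1, 2, 3, 4, 6, 9, 10, 12, 14, 17}
((W △ (Z − V)ᶜ) ∪ Z)ᶜ = {5, 7, 8, 11, 13, 15, 16}
X ∩ ((W △ (Z − V)ᶜ) ∪ Z)ᶜ = {13, 15}
Wᶜ = {1, 2, 3, 4, 6, 10, 12, 14, 17}
Y ∪ V = {1, 3, 7, 8, 9, 13, 14, 16, 17}
Wᶜ ∪ (Y ∪ V) = {1, 2, 3, 4, 6, 7, 8, 9, 10, 12, 13, 14, 16, 17}
13 lies in both, so they are not disjoint.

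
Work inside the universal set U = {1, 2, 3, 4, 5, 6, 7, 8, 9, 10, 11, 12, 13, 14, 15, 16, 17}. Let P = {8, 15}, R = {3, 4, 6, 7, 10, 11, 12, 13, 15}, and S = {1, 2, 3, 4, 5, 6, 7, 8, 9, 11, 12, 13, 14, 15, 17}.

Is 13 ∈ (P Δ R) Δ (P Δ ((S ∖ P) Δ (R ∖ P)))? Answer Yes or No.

Yes

13 ∉ P and 13 ∈ R, so 13 ∈ P Δ R
13 ∈ S and 13 ∉ P, so 13 ∈ S ∖ P
13 ∈ R and 13 ∉ P, so 13 ∈ R ∖ P
13 ∈ (S ∖ P) and 13 ∈ (R ∖ P), so 13 ∉ (S ∖ P) Δ (R ∖ P)
13 ∉ P and 13 ∉ ((S ∖ P) Δ (R ∖ P)), so 13 ∉ P Δ ((S ∖ P) Δ (R ∖ P))
13 ∈ (P Δ R) and 13 ∉ (P Δ ((S ∖ P) Δ (R ∖ P))), so 13 ∈ (P Δ R) Δ (P Δ ((S ∖ P) Δ (R ∖ P)))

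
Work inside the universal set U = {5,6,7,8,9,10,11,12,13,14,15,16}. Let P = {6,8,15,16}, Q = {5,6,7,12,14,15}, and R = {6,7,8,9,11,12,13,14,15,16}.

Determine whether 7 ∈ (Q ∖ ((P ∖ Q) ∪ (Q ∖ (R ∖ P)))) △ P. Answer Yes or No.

Yes

7 ∉ P and 7 ∈ Q, so 7 ∉ P ∖ Q
7 ∈ R and 7 ∉ P, so 7 ∈ R ∖ P
7 ∈ Q and 7 ∈ (R ∖ P), so 7 ∉ Q ∖ (R ∖ P)
7 ∉ (P ∖ Q) and 7 ∉ (Q ∖ (R ∖ P)), so 7 ∉ (P ∖ Q) ∪ (Q ∖ (R ∖ P))
7 ∈ Q and 7 ∉ ((P ∖ Q) ∪ (Q ∖ (R ∖ P))), so 7 ∈ Q ∖ ((P ∖ Q) ∪ (Q ∖ (R ∖ P)))
7 ∈ (Q ∖ ((P ∖ Q) ∪ (Q ∖ (R ∖ P)))) and 7 ∉ P, so 7 ∈ (Q ∖ ((P ∖ Q) ∪ (Q ∖ (R ∖ P)))) △ P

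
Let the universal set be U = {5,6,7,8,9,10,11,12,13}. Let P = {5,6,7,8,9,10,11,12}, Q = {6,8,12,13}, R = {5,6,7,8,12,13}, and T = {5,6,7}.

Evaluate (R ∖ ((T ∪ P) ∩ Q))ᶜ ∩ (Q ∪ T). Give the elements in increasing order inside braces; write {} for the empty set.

{6,8,12}

T ∪ P = {5,6,7,8,9,10,11,12}
(T ∪ P) ∩ Q = {6,8,12}
R ∖ ((T ∪ P) ∩ Q) = {5,7,13}
(R ∖ ((T ∪ P) ∩ Q))ᶜ = {6,8,9,10,11,12}
Q ∪ T = {5,6,7,8,12,13}
(R ∖ ((T ∪ P) ∩ Q))ᶜ ∩ (Q ∪ T) = {6,8,12}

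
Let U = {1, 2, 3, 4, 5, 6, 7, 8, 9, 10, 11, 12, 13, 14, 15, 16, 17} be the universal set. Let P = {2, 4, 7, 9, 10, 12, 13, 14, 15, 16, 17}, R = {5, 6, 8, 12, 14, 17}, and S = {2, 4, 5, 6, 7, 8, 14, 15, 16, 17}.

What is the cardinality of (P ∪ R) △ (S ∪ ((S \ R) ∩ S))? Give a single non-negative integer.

4

P ∪ R = {2, 4, 5, 6, 7, 8, 9, 10, 12, 13, 14, 15, 16, 17}
S \ R = {2, 4, 7, 15, 16}
(S \ R) ∩ S = {2, 4, 7, 15, 16}
S ∪ ((S \ R) ∩ S) = {2, 4, 5, 6, 7, 8, 14, 15, 16, 17}
(P ∪ R) △ (S ∪ ((S \ R) ∩ S)) = {9, 10, 12, 13}
|(P ∪ R) △ (S ∪ ((S \ R) ∩ S))| = 4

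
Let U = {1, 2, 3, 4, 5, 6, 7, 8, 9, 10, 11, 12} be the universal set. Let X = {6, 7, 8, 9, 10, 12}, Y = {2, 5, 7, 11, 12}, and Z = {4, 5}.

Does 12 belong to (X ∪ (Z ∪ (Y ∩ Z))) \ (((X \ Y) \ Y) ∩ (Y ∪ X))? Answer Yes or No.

Yes

12 ∈ Y and 12 ∉ Z, so 12 ∉ Y ∩ Z
12 ∉ Z and 12 ∉ (Y ∩ Z), so 12 ∉ Z ∪ (Y ∩ Z)
12 ∈ X and 12 ∉ (Z ∪ (Y ∩ Z)), so 12 ∈ X ∪ (Z ∪ (Y ∩ Z))
12 ∈ X and 12 ∈ Y, so 12 ∉ X \ Y
12 ∉ (X \ Y) and 12 ∈ Y, so 12 ∉ (X \ Y) \ Y
12 ∈ Y and 12 ∈ X, so 12 ∈ Y ∪ X
12 ∉ ((X \ Y) \ Y) and 12 ∈ (Y ∪ X), so 12 ∉ ((X \ Y) \ Y) ∩ (Y ∪ X)
12 ∈ (X ∪ (Z ∪ (Y ∩ Z))) and 12 ∉ (((X \ Y) \ Y) ∩ (Y ∪ X)), so 12 ∈ (X ∪ (Z ∪ (Y ∩ Z))) \ (((X \ Y) \ Y) ∩ (Y ∪ X))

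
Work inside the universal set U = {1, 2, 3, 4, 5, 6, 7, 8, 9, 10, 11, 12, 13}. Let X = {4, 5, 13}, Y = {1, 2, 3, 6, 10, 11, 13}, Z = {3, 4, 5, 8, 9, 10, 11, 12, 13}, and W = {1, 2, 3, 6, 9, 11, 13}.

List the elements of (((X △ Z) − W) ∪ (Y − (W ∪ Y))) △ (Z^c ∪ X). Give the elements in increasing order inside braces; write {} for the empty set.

{1, 2, 4, 5, 6, 7, 8, 10, 12, 13}

X △ Z = {3, 8, 9, 10, 11, 12}
(X △ Z) − W = {8, 10, 12}
W ∪ Y = {1, 2, 3, 6, 9, 10, 11, 13}
Y − (W ∪ Y) = {}
((X △ Z) − W) ∪ (Y − (W ∪ Y)) = {8, 10, 12}
Z^c = {1, 2, 6, 7}
Z^c ∪ X = {1, 2, 4, 5, 6, 7, 13}
(((X △ Z) − W) ∪ (Y − (W ∪ Y))) △ (Z^c ∪ X) = {1, 2, 4, 5, 6, 7, 8, 10, 12, 13}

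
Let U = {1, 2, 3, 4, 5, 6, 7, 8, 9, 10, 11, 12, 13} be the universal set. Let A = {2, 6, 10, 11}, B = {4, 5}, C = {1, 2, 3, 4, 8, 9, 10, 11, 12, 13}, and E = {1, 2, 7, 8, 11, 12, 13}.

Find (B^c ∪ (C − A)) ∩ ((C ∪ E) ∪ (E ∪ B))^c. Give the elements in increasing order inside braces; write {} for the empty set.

B^c = {1, 2, 3, 6, 7, 8, 9, 10, 11, 12, 13}
C − A = {1, 3, 4, 8, 9, 12, 13}
B^c ∪ (C − A) = {1, 2, 3, 4, 6, 7, 8, 9, 10, 11, 12, 13}
C ∪ E = {1, 2, 3, 4, 7, 8, 9, 10, 11, 12, 13}
E ∪ B = {1, 2, 4, 5, 7, 8, 11, 12, 13}
(C ∪ E) ∪ (E ∪ B) = {1, 2, 3, 4, 5, 7, 8, 9, 10, 11, 12, 13}
((C ∪ E) ∪ (E ∪ B))^c = {6}
(B^c ∪ (C − A)) ∩ ((C ∪ E) ∪ (E ∪ B))^c = {6}

{6}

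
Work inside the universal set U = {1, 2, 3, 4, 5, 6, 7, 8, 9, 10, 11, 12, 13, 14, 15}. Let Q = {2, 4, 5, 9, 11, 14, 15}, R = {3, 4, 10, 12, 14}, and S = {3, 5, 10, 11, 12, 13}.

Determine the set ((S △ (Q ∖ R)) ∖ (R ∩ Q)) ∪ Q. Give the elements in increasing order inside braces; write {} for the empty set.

{2, 3, 4, 5, 9, 10, 11, 12, 13, 14, 15}

Q ∖ R = {2, 5, 9, 11, 15}
S △ (Q ∖ R) = {2, 3, 9, 10, 12, 13, 15}
R ∩ Q = {4, 14}
(S △ (Q ∖ R)) ∖ (R ∩ Q) = {2, 3, 9, 10, 12, 13, 15}
((S △ (Q ∖ R)) ∖ (R ∩ Q)) ∪ Q = {2, 3, 4, 5, 9, 10, 11, 12, 13, 14, 15}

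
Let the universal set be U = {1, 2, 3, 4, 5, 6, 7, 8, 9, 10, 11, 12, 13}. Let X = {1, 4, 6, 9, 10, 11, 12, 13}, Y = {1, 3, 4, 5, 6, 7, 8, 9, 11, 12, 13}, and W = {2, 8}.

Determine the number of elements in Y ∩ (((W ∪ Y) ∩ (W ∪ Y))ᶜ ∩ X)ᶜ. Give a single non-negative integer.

11

W ∪ Y = {1, 2, 3, 4, 5, 6, 7, 8, 9, 11, 12, 13}
(W ∪ Y) ∩ (W ∪ Y) = {1, 2, 3, 4, 5, 6, 7, 8, 9, 11, 12, 13}
((W ∪ Y) ∩ (W ∪ Y))ᶜ = {10}
((W ∪ Y) ∩ (W ∪ Y))ᶜ ∩ X = {10}
(((W ∪ Y) ∩ (W ∪ Y))ᶜ ∩ X)ᶜ = {1, 2, 3, 4, 5, 6, 7, 8, 9, 11, 12, 13}
Y ∩ (((W ∪ Y) ∩ (W ∪ Y))ᶜ ∩ X)ᶜ = {1, 3, 4, 5, 6, 7, 8, 9, 11, 12, 13}
|Y ∩ (((W ∪ Y) ∩ (W ∪ Y))ᶜ ∩ X)ᶜ| = 11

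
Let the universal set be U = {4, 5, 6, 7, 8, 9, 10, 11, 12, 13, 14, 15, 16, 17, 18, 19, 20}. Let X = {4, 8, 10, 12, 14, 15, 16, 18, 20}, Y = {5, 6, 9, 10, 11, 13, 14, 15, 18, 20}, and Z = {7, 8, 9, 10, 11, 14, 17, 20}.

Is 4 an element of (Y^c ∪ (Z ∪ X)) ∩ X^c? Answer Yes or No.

4 ∉ Y, so 4 ∈ Y^c
4 ∉ Z and 4 ∈ X, so 4 ∈ Z ∪ X
4 ∈ Y^c and 4 ∈ (Z ∪ X), so 4 ∈ Y^c ∪ (Z ∪ X)
4 ∈ X, so 4 ∉ X^c
4 ∈ (Y^c ∪ (Z ∪ X)) and 4 ∉ X^c, so 4 ∉ (Y^c ∪ (Z ∪ X)) ∩ X^c

No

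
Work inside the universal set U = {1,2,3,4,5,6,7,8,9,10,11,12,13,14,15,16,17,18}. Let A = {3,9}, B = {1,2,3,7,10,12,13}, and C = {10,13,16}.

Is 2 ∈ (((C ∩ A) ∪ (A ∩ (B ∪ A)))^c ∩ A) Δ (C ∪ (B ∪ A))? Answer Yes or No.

Yes

2 ∉ C and 2 ∉ A, so 2 ∉ C ∩ A
2 ∈ B and 2 ∉ A, so 2 ∈ B ∪ A
2 ∉ A and 2 ∈ (B ∪ A), so 2 ∉ A ∩ (B ∪ A)
2 ∉ (C ∩ A) and 2 ∉ (A ∩ (B ∪ A)), so 2 ∉ (C ∩ A) ∪ (A ∩ (B ∪ A))
2 ∈ ((C ∩ A) ∪ (A ∩ (B ∪ A)))^c since 2 ∉ ((C ∩ A) ∪ (A ∩ (B ∪ A)))
2 ∈ ((C ∩ A) ∪ (A ∩ (B ∪ A)))^c and 2 ∉ A, so 2 ∉ ((C ∩ A) ∪ (A ∩ (B ∪ A)))^c ∩ A
2 ∈ B and 2 ∉ A, so 2 ∈ B ∪ A
2 ∉ C and 2 ∈ (B ∪ A), so 2 ∈ C ∪ (B ∪ A)
2 ∉ (((C ∩ A) ∪ (A ∩ (B ∪ A)))^c ∩ A) and 2 ∈ (C ∪ (B ∪ A)), so 2 ∈ (((C ∩ A) ∪ (A ∩ (B ∪ A)))^c ∩ A) Δ (C ∪ (B ∪ A))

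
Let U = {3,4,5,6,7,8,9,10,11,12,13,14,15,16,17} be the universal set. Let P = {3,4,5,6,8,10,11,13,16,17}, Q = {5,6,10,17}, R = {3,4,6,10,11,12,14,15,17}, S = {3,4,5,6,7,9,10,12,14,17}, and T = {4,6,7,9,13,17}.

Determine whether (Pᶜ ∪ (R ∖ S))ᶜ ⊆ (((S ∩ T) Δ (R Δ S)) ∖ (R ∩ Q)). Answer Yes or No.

Pᶜ = {7,9,12,14,15}
R ∖ S = {11,15}
Pᶜ ∪ (R ∖ S) = {7,9,11,12,14,15}
(Pᶜ ∪ (R ∖ S))ᶜ = {3,4,5,6,8,10,13,16,17}
S ∩ T = {4,6,7,9,17}
R Δ S = {5,7,9,11,15}
(S ∩ T) Δ (R Δ S) = {4,5,6,11,15,17}
R ∩ Q = {6,10,17}
((S ∩ T) Δ (R Δ S)) ∖ (R ∩ Q) = {4,5,11,15}
3 ∈ (Pᶜ ∪ (R ∖ S))ᶜ but 3 ∉ ((S ∩ T) Δ (R Δ S)) ∖ (R ∩ Q), so the inclusion fails.

No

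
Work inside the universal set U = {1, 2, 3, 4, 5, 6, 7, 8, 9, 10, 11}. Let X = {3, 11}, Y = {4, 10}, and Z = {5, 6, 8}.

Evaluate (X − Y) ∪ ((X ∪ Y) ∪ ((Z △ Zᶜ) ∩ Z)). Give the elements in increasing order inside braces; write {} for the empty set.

X − Y = {3, 11}
X ∪ Y = {3, 4, 10, 11}
Zᶜ = {1, 2, 3, 4, 7, 9, 10, 11}
Z △ Zᶜ = {1, 2, 3, 4, 5, 6, 7, 8, 9, 10, 11}
(Z △ Zᶜ) ∩ Z = {5, 6, 8}
(X ∪ Y) ∪ ((Z △ Zᶜ) ∩ Z) = {3, 4, 5, 6, 8, 10, 11}
(X − Y) ∪ ((X ∪ Y) ∪ ((Z △ Zᶜ) ∩ Z)) = {3, 4, 5, 6, 8, 10, 11}

{3, 4, 5, 6, 8, 10, 11}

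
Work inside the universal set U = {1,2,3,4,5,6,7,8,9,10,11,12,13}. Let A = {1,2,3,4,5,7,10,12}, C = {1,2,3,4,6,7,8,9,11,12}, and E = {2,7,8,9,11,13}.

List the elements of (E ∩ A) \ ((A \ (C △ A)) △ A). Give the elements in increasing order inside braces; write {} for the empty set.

{2,7}

E ∩ A = {2,7}
C △ A = {5,6,8,9,10,11}
A \ (C △ A) = {1,2,3,4,7,12}
(A \ (C △ A)) △ A = {5,10}
(E ∩ A) \ ((A \ (C △ A)) △ A) = {2,7}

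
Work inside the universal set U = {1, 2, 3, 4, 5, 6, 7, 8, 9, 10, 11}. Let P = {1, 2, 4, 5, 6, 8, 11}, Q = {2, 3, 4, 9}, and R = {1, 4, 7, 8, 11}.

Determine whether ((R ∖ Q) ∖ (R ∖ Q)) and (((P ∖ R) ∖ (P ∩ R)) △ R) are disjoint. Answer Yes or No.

Yes

R ∖ Q = {1, 7, 8, 11}
(R ∖ Q) ∖ (R ∖ Q) = {}
P ∖ R = {2, 5, 6}
P ∩ R = {1, 4, 8, 11}
(P ∖ R) ∖ (P ∩ R) = {2, 5, 6}
((P ∖ R) ∖ (P ∩ R)) △ R = {1, 2, 4, 5, 6, 7, 8, 11}
{} and {1, 2, 4, 5, 6, 7, 8, 11} share no elements.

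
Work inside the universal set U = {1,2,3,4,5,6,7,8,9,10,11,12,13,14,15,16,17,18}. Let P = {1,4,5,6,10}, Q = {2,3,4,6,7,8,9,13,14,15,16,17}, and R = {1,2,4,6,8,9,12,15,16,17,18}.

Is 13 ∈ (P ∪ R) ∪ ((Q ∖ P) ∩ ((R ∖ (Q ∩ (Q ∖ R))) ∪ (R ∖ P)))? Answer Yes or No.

No

13 ∉ P and 13 ∉ R, so 13 ∉ P ∪ R
13 ∈ Q and 13 ∉ P, so 13 ∈ Q ∖ P
13 ∈ Q and 13 ∉ R, so 13 ∈ Q ∖ R
13 ∈ Q and 13 ∈ (Q ∖ R), so 13 ∈ Q ∩ (Q ∖ R)
13 ∉ R and 13 ∈ (Q ∩ (Q ∖ R)), so 13 ∉ R ∖ (Q ∩ (Q ∖ R))
13 ∉ R and 13 ∉ P, so 13 ∉ R ∖ P
13 ∉ (R ∖ (Q ∩ (Q ∖ R))) and 13 ∉ (R ∖ P), so 13 ∉ (R ∖ (Q ∩ (Q ∖ R))) ∪ (R ∖ P)
13 ∈ (Q ∖ P) and 13 ∉ ((R ∖ (Q ∩ (Q ∖ R))) ∪ (R ∖ P)), so 13 ∉ (Q ∖ P) ∩ ((R ∖ (Q ∩ (Q ∖ R))) ∪ (R ∖ P))
13 ∉ (P ∪ R) and 13 ∉ ((Q ∖ P) ∩ ((R ∖ (Q ∩ (Q ∖ R))) ∪ (R ∖ P))), so 13 ∉ (P ∪ R) ∪ ((Q ∖ P) ∩ ((R ∖ (Q ∩ (Q ∖ R))) ∪ (R ∖ P)))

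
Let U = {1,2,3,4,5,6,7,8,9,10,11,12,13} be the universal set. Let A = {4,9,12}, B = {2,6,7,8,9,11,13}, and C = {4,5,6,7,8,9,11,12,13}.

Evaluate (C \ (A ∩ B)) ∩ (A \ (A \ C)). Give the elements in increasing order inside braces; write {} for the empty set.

{4,12}

A ∩ B = {9}
C \ (A ∩ B) = {4,5,6,7,8,11,12,13}
A \ C = {}
A \ (A \ C) = {4,9,12}
(C \ (A ∩ B)) ∩ (A \ (A \ C)) = {4,12}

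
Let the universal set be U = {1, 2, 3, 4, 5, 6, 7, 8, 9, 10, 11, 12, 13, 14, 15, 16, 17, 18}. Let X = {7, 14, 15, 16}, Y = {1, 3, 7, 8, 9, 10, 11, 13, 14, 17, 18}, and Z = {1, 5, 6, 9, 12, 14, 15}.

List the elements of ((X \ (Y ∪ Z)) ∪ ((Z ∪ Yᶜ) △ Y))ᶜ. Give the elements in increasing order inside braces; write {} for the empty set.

{1, 9, 14}

Y ∪ Z = {1, 3, 5, 6, 7, 8, 9, 10, 11, 12, 13, 14, 15, 17, 18}
X \ (Y ∪ Z) = {16}
Yᶜ = {2, 4, 5, 6, 12, 15, 16}
Z ∪ Yᶜ = {1, 2, 4, 5, 6, 9, 12, 14, 15, 16}
(Z ∪ Yᶜ) △ Y = {2, 3, 4, 5, 6, 7, 8, 10, 11, 12, 13, 15, 16, 17, 18}
(X \ (Y ∪ Z)) ∪ ((Z ∪ Yᶜ) △ Y) = {2, 3, 4, 5, 6, 7, 8, 10, 11, 12, 13, 15, 16, 17, 18}
((X \ (Y ∪ Z)) ∪ ((Z ∪ Yᶜ) △ Y))ᶜ = {1, 9, 14}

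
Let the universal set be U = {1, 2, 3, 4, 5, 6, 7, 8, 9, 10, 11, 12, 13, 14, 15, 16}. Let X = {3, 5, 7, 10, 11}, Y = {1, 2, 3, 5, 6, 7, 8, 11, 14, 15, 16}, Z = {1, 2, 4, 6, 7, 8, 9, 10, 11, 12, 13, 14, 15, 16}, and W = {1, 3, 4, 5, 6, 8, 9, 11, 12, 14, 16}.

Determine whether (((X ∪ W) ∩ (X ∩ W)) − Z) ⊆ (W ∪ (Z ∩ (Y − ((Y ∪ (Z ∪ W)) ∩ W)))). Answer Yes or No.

X ∪ W = {1, 3, 4, 5, 6, 7, 8, 9, 10, 11, 12, 14, 16}
X ∩ W = {3, 5, 11}
(X ∪ W) ∩ (X ∩ W) = {3, 5, 11}
((X ∪ W) ∩ (X ∩ W)) − Z = {3, 5}
Z ∪ W = {1, 2, 3, 4, 5, 6, 7, 8, 9, 10, 11, 12, 13, 14, 15, 16}
Y ∪ (Z ∪ W) = {1, 2, 3, 4, 5, 6, 7, 8, 9, 10, 11, 12, 13, 14, 15, 16}
(Y ∪ (Z ∪ W)) ∩ W = {1, 3, 4, 5, 6, 8, 9, 11, 12, 14, 16}
Y − ((Y ∪ (Z ∪ W)) ∩ W) = {2, 7, 15}
Z ∩ (Y − ((Y ∪ (Z ∪ W)) ∩ W)) = {2, 7, 15}
W ∪ (Z ∩ (Y − ((Y ∪ (Z ∪ W)) ∩ W))) = {1, 2, 3, 4, 5, 6, 7, 8, 9, 11, 12, 14, 15, 16}
Every element of {3, 5} is in {1, 2, 3, 4, 5, 6, 7, 8, 9, 11, 12, 14, 15, 16}, so ((X ∪ W) ∩ (X ∩ W)) − Z ⊆ W ∪ (Z ∩ (Y − ((Y ∪ (Z ∪ W)) ∩ W))).

Yes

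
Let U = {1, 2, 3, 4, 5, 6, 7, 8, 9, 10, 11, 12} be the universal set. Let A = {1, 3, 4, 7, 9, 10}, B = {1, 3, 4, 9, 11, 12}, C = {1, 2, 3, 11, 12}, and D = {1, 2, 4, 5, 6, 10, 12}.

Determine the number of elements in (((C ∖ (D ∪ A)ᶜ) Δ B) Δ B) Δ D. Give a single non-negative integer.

5

D ∪ A = {1, 2, 3, 4, 5, 6, 7, 9, 10, 12}
(D ∪ A)ᶜ = {8, 11}
C ∖ (D ∪ A)ᶜ = {1, 2, 3, 12}
(C ∖ (D ∪ A)ᶜ) Δ B = {2, 4, 9, 11}
((C ∖ (D ∪ A)ᶜ) Δ B) Δ B = {1, 2, 3, 12}
(((C ∖ (D ∪ A)ᶜ) Δ B) Δ B) Δ D = {3, 4, 5, 6, 10}
|(((C ∖ (D ∪ A)ᶜ) Δ B) Δ B) Δ D| = 5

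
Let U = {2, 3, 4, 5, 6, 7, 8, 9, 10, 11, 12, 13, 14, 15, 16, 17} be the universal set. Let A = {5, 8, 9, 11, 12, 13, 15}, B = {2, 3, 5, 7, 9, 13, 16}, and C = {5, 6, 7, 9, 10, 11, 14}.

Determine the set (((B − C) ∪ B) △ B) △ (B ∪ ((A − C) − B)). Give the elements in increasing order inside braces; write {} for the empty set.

{2, 3, 5, 7, 8, 9, 12, 13, 15, 16}

B − C = {2, 3, 13, 16}
(B − C) ∪ B = {2, 3, 5, 7, 9, 13, 16}
((B − C) ∪ B) △ B = {}
A − C = {8, 12, 13, 15}
(A − C) − B = {8, 12, 15}
B ∪ ((A − C) − B) = {2, 3, 5, 7, 8, 9, 12, 13, 15, 16}
(((B − C) ∪ B) △ B) △ (B ∪ ((A − C) − B)) = {2, 3, 5, 7, 8, 9, 12, 13, 15, 16}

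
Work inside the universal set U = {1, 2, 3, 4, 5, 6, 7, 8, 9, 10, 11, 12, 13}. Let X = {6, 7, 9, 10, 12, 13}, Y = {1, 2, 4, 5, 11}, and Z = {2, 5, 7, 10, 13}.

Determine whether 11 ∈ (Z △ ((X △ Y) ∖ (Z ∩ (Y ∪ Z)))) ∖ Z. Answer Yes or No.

11 ∉ X and 11 ∈ Y, so 11 ∈ X △ Y
11 ∈ Y and 11 ∉ Z, so 11 ∈ Y ∪ Z
11 ∉ Z and 11 ∈ (Y ∪ Z), so 11 ∉ Z ∩ (Y ∪ Z)
11 ∈ (X △ Y) and 11 ∉ (Z ∩ (Y ∪ Z)), so 11 ∈ (X △ Y) ∖ (Z ∩ (Y ∪ Z))
11 ∉ Z and 11 ∈ ((X △ Y) ∖ (Z ∩ (Y ∪ Z))), so 11 ∈ Z △ ((X △ Y) ∖ (Z ∩ (Y ∪ Z)))
11 ∈ (Z △ ((X △ Y) ∖ (Z ∩ (Y ∪ Z)))) and 11 ∉ Z, so 11 ∈ (Z △ ((X △ Y) ∖ (Z ∩ (Y ∪ Z)))) ∖ Z

Yes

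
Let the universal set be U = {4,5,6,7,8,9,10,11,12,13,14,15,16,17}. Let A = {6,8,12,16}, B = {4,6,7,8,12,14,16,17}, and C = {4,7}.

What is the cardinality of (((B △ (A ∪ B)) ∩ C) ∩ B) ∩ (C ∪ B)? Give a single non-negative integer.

0

A ∪ B = {4,6,7,8,12,14,16,17}
B △ (A ∪ B) = {}
(B △ (A ∪ B)) ∩ C = {}
((B △ (A ∪ B)) ∩ C) ∩ B = {}
C ∪ B = {4,6,7,8,12,14,16,17}
(((B △ (A ∪ B)) ∩ C) ∩ B) ∩ (C ∪ B) = {}
|(((B △ (A ∪ B)) ∩ C) ∩ B) ∩ (C ∪ B)| = 0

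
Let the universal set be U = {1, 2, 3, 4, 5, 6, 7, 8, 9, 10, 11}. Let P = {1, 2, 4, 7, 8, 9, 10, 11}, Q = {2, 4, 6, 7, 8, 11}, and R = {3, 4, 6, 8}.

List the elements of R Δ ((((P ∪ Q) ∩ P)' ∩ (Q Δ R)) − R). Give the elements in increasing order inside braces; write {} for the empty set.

P ∪ Q = {1, 2, 4, 6, 7, 8, 9, 10, 11}
(P ∪ Q) ∩ P = {1, 2, 4, 7, 8, 9, 10, 11}
((P ∪ Q) ∩ P)' = {3, 5, 6}
Q Δ R = {2, 3, 7, 11}
((P ∪ Q) ∩ P)' ∩ (Q Δ R) = {3}
(((P ∪ Q) ∩ P)' ∩ (Q Δ R)) − R = {}
R Δ ((((P ∪ Q) ∩ P)' ∩ (Q Δ R)) − R) = {3, 4, 6, 8}

{3, 4, 6, 8}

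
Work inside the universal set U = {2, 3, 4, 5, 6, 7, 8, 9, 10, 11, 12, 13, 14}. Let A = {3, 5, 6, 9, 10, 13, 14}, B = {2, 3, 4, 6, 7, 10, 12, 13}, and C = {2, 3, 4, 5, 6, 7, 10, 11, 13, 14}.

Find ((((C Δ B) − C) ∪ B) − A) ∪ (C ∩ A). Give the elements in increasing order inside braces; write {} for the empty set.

C Δ B = {5, 11, 12, 14}
(C Δ B) − C = {12}
((C Δ B) − C) ∪ B = {2, 3, 4, 6, 7, 10, 12, 13}
(((C Δ B) − C) ∪ B) − A = {2, 4, 7, 12}
C ∩ A = {3, 5, 6, 10, 13, 14}
((((C Δ B) − C) ∪ B) − A) ∪ (C ∩ A) = {2, 3, 4, 5, 6, 7, 10, 12, 13, 14}

{2, 3, 4, 5, 6, 7, 10, 12, 13, 14}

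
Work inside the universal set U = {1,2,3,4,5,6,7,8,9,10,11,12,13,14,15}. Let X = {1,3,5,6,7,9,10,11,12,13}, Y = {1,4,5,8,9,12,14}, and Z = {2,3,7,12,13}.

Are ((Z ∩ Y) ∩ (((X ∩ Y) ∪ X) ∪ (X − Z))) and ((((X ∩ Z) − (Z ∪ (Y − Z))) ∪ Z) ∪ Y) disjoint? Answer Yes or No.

No

Z ∩ Y = {12}
X ∩ Y = {1,5,9,12}
(X ∩ Y) ∪ X = {1,3,5,6,7,9,10,11,12,13}
X − Z = {1,5,6,9,10,11}
((X ∩ Y) ∪ X) ∪ (X − Z) = {1,3,5,6,7,9,10,11,12,13}
(Z ∩ Y) ∩ (((X ∩ Y) ∪ X) ∪ (X − Z)) = {12}
X ∩ Z = {3,7,12,13}
Y − Z = {1,4,5,8,9,14}
Z ∪ (Y − Z) = {1,2,3,4,5,7,8,9,12,13,14}
(X ∩ Z) − (Z ∪ (Y − Z)) = {}
((X ∩ Z) − (Z ∪ (Y − Z))) ∪ Z = {2,3,7,12,13}
(((X ∩ Z) − (Z ∪ (Y − Z))) ∪ Z) ∪ Y = {1,2,3,4,5,7,8,9,12,13,14}
12 lies in both, so they are not disjoint.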